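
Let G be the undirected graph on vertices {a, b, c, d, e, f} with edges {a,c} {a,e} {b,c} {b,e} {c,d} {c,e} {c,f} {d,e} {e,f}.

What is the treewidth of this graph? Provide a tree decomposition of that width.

Treewidth 2.
One such decomposition:
Bags: B1 = {b, c, e}  B2 = {c, d, e}  B3 = {a, c, e}  B4 = {c, e, f}
Tree: B1–B2, B1–B3, B3–B4

Every bag has size at most 3, so the width is 3 − 1 = 2 and tw(G) ≤ 2. Conversely, {c, d, e} is a clique of size 3, and the vertices of any clique must share a bag in every tree decomposition; so some bag has ≥ 3 vertices and tw(G) ≥ 2. The upper and lower bounds meet at 2, so that is the treewidth.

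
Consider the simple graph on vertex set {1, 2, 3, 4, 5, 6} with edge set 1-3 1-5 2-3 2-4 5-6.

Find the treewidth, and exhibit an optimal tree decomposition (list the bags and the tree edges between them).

Each bag holds 2 vertices, so the decomposition has width 1, which upper-bounds the treewidth. G has an edge, so its treewidth is at least 1. The upper and lower bounds meet at 1, so that is the treewidth.

Treewidth 1.
One such decomposition:
Bags: B1 = {5, 6}  B2 = {1, 5}  B3 = {1, 3}  B4 = {2, 3}  B5 = {2, 4}
Tree: B1–B2, B2–B3, B3–B4, B4–B5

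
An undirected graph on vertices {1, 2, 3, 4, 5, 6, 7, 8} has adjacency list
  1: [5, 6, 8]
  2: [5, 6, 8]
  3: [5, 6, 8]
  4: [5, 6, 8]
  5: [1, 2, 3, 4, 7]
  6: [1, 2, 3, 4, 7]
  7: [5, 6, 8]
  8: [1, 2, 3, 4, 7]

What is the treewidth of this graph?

3

A width-3 tree decomposition is:
Bags: B1 = {3, 5, 6, 8}  B2 = {1, 5, 6, 8}  B3 = {4, 5, 6, 8}  B4 = {5, 6, 7, 8}  B5 = {2, 5, 6, 8}
Tree: B1–B2, B2–B3, B3–B4, B4–B5
Each bag holds 4 vertices, so the decomposition has width 3, which upper-bounds the treewidth. For the lower bound: the 4 vertex sets {3,5}, {1,6}, {8}, {4} are disjoint, each induces a connected subgraph, and every pair is joined by at least one edge of G. Contracting each set to a single vertex therefore yields K_{4} as a minor, and since treewidth is minor-monotone, tw(G) ≥ tw(K_{4}) = 3. Hence tw(G) = 3 exactly.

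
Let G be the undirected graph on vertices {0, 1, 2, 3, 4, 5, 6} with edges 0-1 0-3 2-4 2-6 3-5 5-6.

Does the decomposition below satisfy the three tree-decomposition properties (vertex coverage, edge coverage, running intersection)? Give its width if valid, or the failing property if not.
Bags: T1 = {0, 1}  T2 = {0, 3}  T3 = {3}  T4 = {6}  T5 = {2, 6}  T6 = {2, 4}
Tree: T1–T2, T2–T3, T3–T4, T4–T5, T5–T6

A tree decomposition must satisfy three properties: every vertex lies in some bag; for every edge, both endpoints lie together in some bag; and for every vertex, the bags containing it form a connected subtree. Here vertex 5 appears in no bag, so the decomposition is invalid.

No — vertex 5 appears in no bag.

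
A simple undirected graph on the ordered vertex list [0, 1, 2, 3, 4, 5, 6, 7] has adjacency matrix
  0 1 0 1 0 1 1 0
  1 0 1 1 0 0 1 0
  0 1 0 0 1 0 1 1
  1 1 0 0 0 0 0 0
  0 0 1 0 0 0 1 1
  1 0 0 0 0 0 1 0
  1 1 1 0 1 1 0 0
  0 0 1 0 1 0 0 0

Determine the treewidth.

2

A width-2 tree decomposition is:
Bags: B1 = {0, 1, 6}  B2 = {0, 1, 3}  B3 = {1, 2, 6}  B4 = {2, 4, 6}  B5 = {0, 5, 6}  B6 = {2, 4, 7}
Tree: B1–B2, B1–B3, B3–B4, B1–B5, B4–B6
Each bag holds 3 vertices, so the decomposition has width 2, which upper-bounds the treewidth. Conversely, {0, 1, 3} is a clique of size 3, and the vertices of any clique must share a bag in every tree decomposition; so some bag has ≥ 3 vertices and tw(G) ≥ 2. Therefore the treewidth is 2.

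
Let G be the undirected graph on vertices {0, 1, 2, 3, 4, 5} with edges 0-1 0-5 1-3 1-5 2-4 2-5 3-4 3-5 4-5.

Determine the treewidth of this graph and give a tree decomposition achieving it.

The largest bag has 3 vertices, giving width 2; this decomposition certifies tw(G) ≤ 2. On the other hand G contains the 3-clique {0, 1, 5}. A clique must lie in a single bag of any decomposition, so no decomposition can have width below 2. The upper and lower bounds meet at 2, so that is the treewidth.

Treewidth 2.
One optimal decomposition is:
Bags: B1 = {1, 3, 5}  B2 = {3, 4, 5}  B3 = {2, 4, 5}  B4 = {0, 1, 5}
Tree: B1–B2, B2–B3, B1–B4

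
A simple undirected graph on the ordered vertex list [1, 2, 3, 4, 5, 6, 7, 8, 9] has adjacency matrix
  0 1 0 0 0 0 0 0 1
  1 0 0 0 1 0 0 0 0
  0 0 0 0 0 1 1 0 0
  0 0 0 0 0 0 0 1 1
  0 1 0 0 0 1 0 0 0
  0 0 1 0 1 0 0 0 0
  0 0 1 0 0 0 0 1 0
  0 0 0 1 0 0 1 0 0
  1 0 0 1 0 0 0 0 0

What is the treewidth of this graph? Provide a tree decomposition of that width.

Treewidth 2.
One optimal decomposition is:
Bags: B1 = {3, 5, 6}  B2 = {3, 5, 7}  B3 = {5, 7, 8}  B4 = {4, 5, 8}  B5 = {4, 5, 9}  B6 = {1, 5, 9}  B7 = {1, 2, 5}
Tree: B1–B2, B2–B3, B3–B4, B4–B5, B5–B6, B6–B7

Every bag has size at most 3, so the width is 3 − 1 = 2 and tw(G) ≤ 2. Since 5–6–3–7–8–4–9–1–2–5 is a cycle in G, G is not acyclic. Forests are exactly the graphs of treewidth ≤ 1, so tw(G) ≥ 2. Therefore the treewidth is 2.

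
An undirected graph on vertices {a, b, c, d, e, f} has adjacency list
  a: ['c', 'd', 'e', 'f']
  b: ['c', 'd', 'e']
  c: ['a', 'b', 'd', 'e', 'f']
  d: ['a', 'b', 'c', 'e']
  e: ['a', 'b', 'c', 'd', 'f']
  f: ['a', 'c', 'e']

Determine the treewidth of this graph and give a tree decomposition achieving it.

Each bag holds 4 vertices, so the decomposition has width 3, which upper-bounds the treewidth. For the lower bound, the 4 vertices {a, c, d, e} are pairwise adjacent, and any tree decomposition puts a clique entirely inside one bag — forcing width ≥ 3. Therefore the treewidth is 3.

Treewidth 3.
One such decomposition:
Bags: B1 = {a, c, d, e}  B2 = {a, c, e, f}  B3 = {b, c, d, e}
Tree: B1–B2, B1–B3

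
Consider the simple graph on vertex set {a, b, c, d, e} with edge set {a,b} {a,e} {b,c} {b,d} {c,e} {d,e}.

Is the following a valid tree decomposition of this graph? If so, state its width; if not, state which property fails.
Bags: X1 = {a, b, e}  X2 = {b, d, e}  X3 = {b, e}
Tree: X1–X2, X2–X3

A tree decomposition must satisfy three properties: every vertex lies in some bag; for every edge, both endpoints lie together in some bag; and for every vertex, the bags containing it form a connected subtree. Here vertex c appears in no bag, so the decomposition is invalid.

No — vertex c appears in no bag.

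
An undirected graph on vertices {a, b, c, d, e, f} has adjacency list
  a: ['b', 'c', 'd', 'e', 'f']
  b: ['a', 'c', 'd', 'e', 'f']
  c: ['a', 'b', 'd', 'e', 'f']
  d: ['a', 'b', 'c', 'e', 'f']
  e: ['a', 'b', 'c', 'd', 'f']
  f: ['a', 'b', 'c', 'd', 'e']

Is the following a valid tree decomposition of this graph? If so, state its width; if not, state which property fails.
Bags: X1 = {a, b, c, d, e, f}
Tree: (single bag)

Vertex coverage: the bags together contain {a, b, c, d, e, f}, the full vertex set. Edge coverage: each edge of G has both endpoints in at least one bag. Running intersection: for every vertex, the bags containing it form a connected subtree. All three properties hold, so this is a valid tree decomposition of width max|bag| − 1 = 5, and hence tw(G) ≤ 5.

Yes; width 5.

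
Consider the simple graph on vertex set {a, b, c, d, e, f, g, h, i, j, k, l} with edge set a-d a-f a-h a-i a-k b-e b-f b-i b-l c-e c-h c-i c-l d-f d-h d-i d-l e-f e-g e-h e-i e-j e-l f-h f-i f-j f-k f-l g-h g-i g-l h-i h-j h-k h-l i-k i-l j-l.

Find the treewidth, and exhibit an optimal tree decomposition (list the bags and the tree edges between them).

Treewidth 4.
One such decomposition:
Bags: B1 = {e, f, h, i, l}  B2 = {d, f, h, i, l}  B3 = {c, e, h, i, l}  B4 = {e, g, h, i, l}  B5 = {a, d, f, h, i}  B6 = {b, e, f, i, l}  B7 = {e, f, h, j, l}  B8 = {a, f, h, i, k}
Tree: B1–B2, B1–B3, B1–B4, B2–B5, B1–B6, B1–B7, B5–B8

Every bag has size at most 5, so the width is 5 − 1 = 4 and tw(G) ≤ 4. On the other hand G contains the 5-clique {e, f, h, j, l}. A clique must lie in a single bag of any decomposition, so no decomposition can have width below 4. Combining the bounds, tw(G) = 4.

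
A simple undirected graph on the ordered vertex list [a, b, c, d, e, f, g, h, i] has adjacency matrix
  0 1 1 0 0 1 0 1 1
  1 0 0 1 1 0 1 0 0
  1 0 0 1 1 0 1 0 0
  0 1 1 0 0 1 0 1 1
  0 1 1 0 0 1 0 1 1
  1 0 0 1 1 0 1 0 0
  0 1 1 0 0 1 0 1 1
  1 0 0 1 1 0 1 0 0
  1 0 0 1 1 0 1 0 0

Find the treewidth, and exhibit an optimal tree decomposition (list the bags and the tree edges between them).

Each bag holds 5 vertices, so the decomposition has width 4, which upper-bounds the treewidth. For the lower bound: the 5 vertex sets {b,g}, {c,e}, {a,f}, {d}, {h} are disjoint, each induces a connected subgraph, and every pair is joined by at least one edge of G. Contracting each set to a single vertex therefore yields K_{5} as a minor, and since treewidth is minor-monotone, tw(G) ≥ tw(K_{5}) = 4. Hence tw(G) = 4 exactly.

Treewidth 4.
One optimal decomposition is:
Bags: B1 = {a, b, d, e, g}  B2 = {a, c, d, e, g}  B3 = {a, d, e, f, g}  B4 = {a, d, e, g, h}  B5 = {a, d, e, g, i}
Tree: B1–B2, B2–B3, B3–B4, B4–B5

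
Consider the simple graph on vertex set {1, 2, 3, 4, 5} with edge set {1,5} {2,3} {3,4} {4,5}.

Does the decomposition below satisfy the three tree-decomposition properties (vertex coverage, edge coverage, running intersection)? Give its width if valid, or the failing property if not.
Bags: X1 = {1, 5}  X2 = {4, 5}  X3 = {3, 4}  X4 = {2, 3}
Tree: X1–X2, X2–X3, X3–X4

Every vertex of G appears in some bag (union = {1, 2, 3, 4, 5}); every edge is covered by a bag; and for each vertex v the set of bags containing v is connected in the bag tree. The decomposition is therefore valid. The largest bag has 2 vertices, so the width is 1.

Yes; width 1.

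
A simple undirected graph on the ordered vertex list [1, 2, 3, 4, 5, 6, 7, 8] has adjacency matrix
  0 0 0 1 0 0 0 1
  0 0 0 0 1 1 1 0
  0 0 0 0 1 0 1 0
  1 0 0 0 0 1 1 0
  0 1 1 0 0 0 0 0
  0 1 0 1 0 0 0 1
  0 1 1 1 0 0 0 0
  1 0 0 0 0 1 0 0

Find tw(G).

2

A width-2 tree decomposition is:
Bags: B1 = {3, 5, 7}  B2 = {2, 5, 7}  B3 = {2, 4, 7}  B4 = {2, 4, 6}  B5 = {1, 4, 6}  B6 = {1, 6, 8}
Tree: B1–B2, B2–B3, B3–B4, B4–B5, B5–B6
Every bag has size at most 3, so the width is 3 − 1 = 2 and tw(G) ≤ 2. For the lower bound, G contains the cycle 3–5–2–7–3, so G is not a forest; only forests have treewidth ≤ 1, hence tw(G) ≥ 2. Hence tw(G) = 2 exactly.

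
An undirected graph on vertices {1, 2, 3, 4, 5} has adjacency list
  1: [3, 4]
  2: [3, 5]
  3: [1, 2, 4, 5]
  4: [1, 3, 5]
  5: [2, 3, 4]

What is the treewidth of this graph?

2

A width-2 tree decomposition is:
Bags: B1 = {3, 4, 5}  B2 = {1, 3, 4}  B3 = {2, 3, 5}
Tree: B1–B2, B1–B3
Every bag has size at most 3, so the width is 3 − 1 = 2 and tw(G) ≤ 2. For the lower bound, the 3 vertices {2, 3, 5} are pairwise adjacent, and any tree decomposition puts a clique entirely inside one bag — forcing width ≥ 2. Combining the bounds, tw(G) = 2.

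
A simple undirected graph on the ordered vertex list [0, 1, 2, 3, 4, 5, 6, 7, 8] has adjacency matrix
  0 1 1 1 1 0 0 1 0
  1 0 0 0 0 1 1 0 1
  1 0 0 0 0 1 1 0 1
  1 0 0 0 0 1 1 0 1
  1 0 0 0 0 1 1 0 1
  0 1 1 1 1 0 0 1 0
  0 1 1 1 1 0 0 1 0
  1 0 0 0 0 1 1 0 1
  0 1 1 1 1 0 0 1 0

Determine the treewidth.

A width-4 tree decomposition is:
Bags: B1 = {0, 3, 5, 6, 8}  B2 = {0, 4, 5, 6, 8}  B3 = {0, 5, 6, 7, 8}  B4 = {0, 2, 5, 6, 8}  B5 = {0, 1, 5, 6, 8}
Tree: B1–B2, B2–B3, B3–B4, B4–B5
The largest bag has 5 vertices, giving width 4; this decomposition certifies tw(G) ≤ 4. For the lower bound: the 5 vertex sets {0,3}, {4,5}, {7,8}, {6}, {2} are disjoint, each induces a connected subgraph, and every pair is joined by at least one edge of G. Contracting each set to a single vertex therefore yields K_{5} as a minor, and since treewidth is minor-monotone, tw(G) ≥ tw(K_{5}) = 4. Therefore the treewidth is 4.

4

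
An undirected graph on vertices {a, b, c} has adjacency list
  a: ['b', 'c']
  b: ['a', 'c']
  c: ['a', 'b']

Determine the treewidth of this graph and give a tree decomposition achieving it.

With just one bag of size 3, the width is 3 − 1 = 2, so tw(G) ≤ 2. On the other hand G contains the 3-clique {a, b, c}. A clique must lie in a single bag of any decomposition, so no decomposition can have width below 2. The upper and lower bounds meet at 2, so that is the treewidth.

Treewidth 2.
One such decomposition:
Bags: B1 = {a, b, c}
Tree: (single bag)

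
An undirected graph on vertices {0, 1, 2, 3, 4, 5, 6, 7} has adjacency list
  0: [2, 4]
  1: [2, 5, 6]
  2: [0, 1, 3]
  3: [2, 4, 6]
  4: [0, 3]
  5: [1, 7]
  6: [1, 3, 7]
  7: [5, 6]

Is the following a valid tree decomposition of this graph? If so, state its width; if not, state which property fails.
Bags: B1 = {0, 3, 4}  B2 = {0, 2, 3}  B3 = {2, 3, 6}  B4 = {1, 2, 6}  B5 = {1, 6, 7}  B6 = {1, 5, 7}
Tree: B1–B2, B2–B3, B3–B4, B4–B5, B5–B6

Vertex coverage: the bags together contain {0, 1, 2, 3, 4, 5, 6, 7}, the full vertex set. Edge coverage: each edge of G has both endpoints in at least one bag. Running intersection: for every vertex, the bags containing it form a connected subtree. All three properties hold, so this is a valid tree decomposition of width max|bag| − 1 = 2, and hence tw(G) ≤ 2.

Yes; width 2.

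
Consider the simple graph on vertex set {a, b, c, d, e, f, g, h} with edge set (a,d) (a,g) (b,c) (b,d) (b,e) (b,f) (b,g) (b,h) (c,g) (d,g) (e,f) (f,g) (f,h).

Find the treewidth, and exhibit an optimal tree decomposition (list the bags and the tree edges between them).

The largest bag has 3 vertices, giving width 2; this decomposition certifies tw(G) ≤ 2. On the other hand G contains the 3-clique {a, d, g}. A clique must lie in a single bag of any decomposition, so no decomposition can have width below 2. The upper and lower bounds meet at 2, so that is the treewidth.

Treewidth 2.
One such decomposition:
Bags: B1 = {b, e, f}  B2 = {b, f, g}  B3 = {b, d, g}  B4 = {b, c, g}  B5 = {a, d, g}  B6 = {b, f, h}
Tree: B1–B2, B2–B3, B2–B4, B3–B5, B1–B6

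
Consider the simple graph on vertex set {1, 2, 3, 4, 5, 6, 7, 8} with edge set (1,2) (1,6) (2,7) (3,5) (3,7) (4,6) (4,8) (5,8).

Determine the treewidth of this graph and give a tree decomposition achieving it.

Treewidth 2.
Bags: B1 = {1, 2, 6}  B2 = {2, 6, 7}  B3 = {3, 6, 7}  B4 = {3, 5, 6}  B5 = {5, 6, 8}  B6 = {4, 6, 8}
Tree: B1–B2, B2–B3, B3–B4, B4–B5, B5–B6

The largest bag has 3 vertices, giving width 2; this decomposition certifies tw(G) ≤ 2. For the lower bound, G contains the cycle 6–1–2–7–3–5–8–4–6, so G is not a forest; only forests have treewidth ≤ 1, hence tw(G) ≥ 2. Combining the bounds, tw(G) = 2.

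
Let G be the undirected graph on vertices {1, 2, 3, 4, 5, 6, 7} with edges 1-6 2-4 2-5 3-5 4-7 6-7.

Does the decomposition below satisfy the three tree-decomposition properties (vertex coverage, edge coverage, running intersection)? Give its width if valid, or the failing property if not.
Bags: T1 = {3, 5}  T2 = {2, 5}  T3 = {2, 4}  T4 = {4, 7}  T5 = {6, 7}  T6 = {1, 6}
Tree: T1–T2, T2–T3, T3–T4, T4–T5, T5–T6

Every vertex of G appears in some bag (union = {1, 2, 3, 4, 5, 6, 7}); every edge is covered by a bag; and for each vertex v the set of bags containing v is connected in the bag tree. The decomposition is therefore valid. The largest bag has 2 vertices, so the width is 1.

Yes; width 1.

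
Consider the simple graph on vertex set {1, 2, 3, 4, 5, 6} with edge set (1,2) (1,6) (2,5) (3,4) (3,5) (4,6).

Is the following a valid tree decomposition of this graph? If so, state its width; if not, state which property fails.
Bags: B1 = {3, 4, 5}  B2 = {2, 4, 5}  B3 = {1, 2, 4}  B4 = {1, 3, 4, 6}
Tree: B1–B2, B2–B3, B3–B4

A tree decomposition must satisfy three properties: every vertex lies in some bag; for every edge, both endpoints lie together in some bag; and for every vertex, the bags containing it form a connected subtree. Here bags containing vertex 3 are not connected in the tree, so the decomposition is invalid.

No — bags containing vertex 3 are not connected in the tree.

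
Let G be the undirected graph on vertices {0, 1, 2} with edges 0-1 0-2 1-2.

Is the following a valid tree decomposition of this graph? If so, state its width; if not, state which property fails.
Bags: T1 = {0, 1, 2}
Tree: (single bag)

Vertex coverage: the bags together contain {0, 1, 2}, the full vertex set. Edge coverage: each edge of G has both endpoints in at least one bag. Running intersection: for every vertex, the bags containing it form a connected subtree. All three properties hold, so this is a valid tree decomposition of width max|bag| − 1 = 2, and hence tw(G) ≤ 2.

Yes; width 2.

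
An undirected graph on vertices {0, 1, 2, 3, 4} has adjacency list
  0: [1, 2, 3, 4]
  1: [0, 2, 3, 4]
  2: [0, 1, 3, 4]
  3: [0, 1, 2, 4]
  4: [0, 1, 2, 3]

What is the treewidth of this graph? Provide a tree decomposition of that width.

Treewidth 4.
One such decomposition:
Bags: B1 = {0, 1, 2, 3, 4}
Tree: (single bag)

A single bag containing all 5 vertices is trivially a valid decomposition of width 4. On the other hand G contains the 5-clique {0, 1, 2, 3, 4}. A clique must lie in a single bag of any decomposition, so no decomposition can have width below 4. Combining the bounds, tw(G) = 4.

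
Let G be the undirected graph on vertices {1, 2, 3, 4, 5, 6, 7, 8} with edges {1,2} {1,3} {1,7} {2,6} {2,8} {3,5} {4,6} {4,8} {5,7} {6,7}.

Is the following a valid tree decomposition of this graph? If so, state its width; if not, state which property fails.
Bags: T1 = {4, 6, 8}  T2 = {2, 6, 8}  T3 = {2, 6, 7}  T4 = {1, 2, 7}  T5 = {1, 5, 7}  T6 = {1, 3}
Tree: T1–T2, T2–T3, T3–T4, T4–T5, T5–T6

A tree decomposition must satisfy three properties: every vertex lies in some bag; for every edge, both endpoints lie together in some bag; and for every vertex, the bags containing it form a connected subtree. Here edge (5,3) lies in no bag, so the decomposition is invalid.

No — edge (5,3) lies in no bag.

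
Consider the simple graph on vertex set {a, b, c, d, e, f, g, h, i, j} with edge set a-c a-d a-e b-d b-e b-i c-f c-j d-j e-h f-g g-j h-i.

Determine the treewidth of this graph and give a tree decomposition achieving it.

Each bag holds 3 vertices, so the decomposition has width 2, which upper-bounds the treewidth. Since g–f–c–j–g is a cycle in G, G is not acyclic. Forests are exactly the graphs of treewidth ≤ 1, so tw(G) ≥ 2. Combining the bounds, tw(G) = 2.

Treewidth 2.
Bags: B1 = {f, g, j}  B2 = {c, f, j}  B3 = {c, d, j}  B4 = {a, c, d}  B5 = {a, b, d}  B6 = {a, b, e}  B7 = {b, e, i}  B8 = {e, h, i}
Tree: B1–B2, B2–B3, B3–B4, B4–B5, B5–B6, B6–B7, B7–B8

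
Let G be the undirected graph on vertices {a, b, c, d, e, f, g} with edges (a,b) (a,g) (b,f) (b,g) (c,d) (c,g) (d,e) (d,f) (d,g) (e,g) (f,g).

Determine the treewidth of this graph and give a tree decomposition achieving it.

The largest bag has 3 vertices, giving width 2; this decomposition certifies tw(G) ≤ 2. For the lower bound, the 3 vertices {d, e, g} are pairwise adjacent, and any tree decomposition puts a clique entirely inside one bag — forcing width ≥ 2. Therefore the treewidth is 2.

Treewidth 2.
One such decomposition:
Bags: B1 = {b, f, g}  B2 = {d, f, g}  B3 = {c, d, g}  B4 = {d, e, g}  B5 = {a, b, g}
Tree: B1–B2, B2–B3, B3–B4, B1–B5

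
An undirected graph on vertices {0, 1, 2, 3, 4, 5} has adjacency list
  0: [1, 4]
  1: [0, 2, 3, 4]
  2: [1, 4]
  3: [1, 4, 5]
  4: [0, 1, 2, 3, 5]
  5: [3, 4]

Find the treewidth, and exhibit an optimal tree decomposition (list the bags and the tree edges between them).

Each bag holds 3 vertices, so the decomposition has width 2, which upper-bounds the treewidth. Conversely, {0, 1, 4} is a clique of size 3, and the vertices of any clique must share a bag in every tree decomposition; so some bag has ≥ 3 vertices and tw(G) ≥ 2. Therefore the treewidth is 2.

Treewidth 2.
One optimal decomposition is:
Bags: B1 = {0, 1, 4}  B2 = {1, 3, 4}  B3 = {1, 2, 4}  B4 = {3, 4, 5}
Tree: B1–B2, B2–B3, B2–B4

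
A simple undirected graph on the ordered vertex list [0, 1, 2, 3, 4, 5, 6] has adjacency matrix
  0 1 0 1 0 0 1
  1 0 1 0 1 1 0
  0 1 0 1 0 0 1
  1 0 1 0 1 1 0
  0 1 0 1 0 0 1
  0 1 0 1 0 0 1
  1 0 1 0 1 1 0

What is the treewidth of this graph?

3

A width-3 tree decomposition is:
Bags: B1 = {0, 1, 3, 6}  B2 = {1, 3, 4, 6}  B3 = {1, 2, 3, 6}  B4 = {1, 3, 5, 6}
Tree: B1–B2, B2–B3, B3–B4
Each bag holds 4 vertices, so the decomposition has width 3, which upper-bounds the treewidth. For the lower bound: the 4 vertex sets {0,1}, {4,6}, {3}, {2} are disjoint, each induces a connected subgraph, and every pair is joined by at least one edge of G. Contracting each set to a single vertex therefore yields K_{4} as a minor, and since treewidth is minor-monotone, tw(G) ≥ tw(K_{4}) = 3. Hence tw(G) = 3 exactly.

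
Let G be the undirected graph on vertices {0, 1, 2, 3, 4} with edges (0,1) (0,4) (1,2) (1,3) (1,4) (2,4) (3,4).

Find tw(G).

2

A width-2 tree decomposition is:
Bags: B1 = {1, 2, 4}  B2 = {1, 3, 4}  B3 = {0, 1, 4}
Tree: B1–B2, B2–B3
Each bag holds 3 vertices, so the decomposition has width 2, which upper-bounds the treewidth. For the lower bound, the 3 vertices {0, 1, 4} are pairwise adjacent, and any tree decomposition puts a clique entirely inside one bag — forcing width ≥ 2. Therefore the treewidth is 2.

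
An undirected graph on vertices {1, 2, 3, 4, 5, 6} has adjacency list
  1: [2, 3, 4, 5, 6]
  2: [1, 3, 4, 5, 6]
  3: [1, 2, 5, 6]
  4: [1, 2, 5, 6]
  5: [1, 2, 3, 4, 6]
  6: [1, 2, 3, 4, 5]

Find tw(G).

4

A width-4 tree decomposition is:
Bags: B1 = {1, 2, 3, 5, 6}  B2 = {1, 2, 4, 5, 6}
Tree: B1–B2
Every bag has size at most 5, so the width is 5 − 1 = 4 and tw(G) ≤ 4. Conversely, {1, 2, 3, 5, 6} is a clique of size 5, and the vertices of any clique must share a bag in every tree decomposition; so some bag has ≥ 5 vertices and tw(G) ≥ 4. Therefore the treewidth is 4.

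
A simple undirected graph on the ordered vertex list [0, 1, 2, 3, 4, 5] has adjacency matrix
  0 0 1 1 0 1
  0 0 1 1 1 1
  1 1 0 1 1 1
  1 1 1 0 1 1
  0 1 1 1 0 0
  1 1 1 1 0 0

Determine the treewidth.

A width-3 tree decomposition is:
Bags: B1 = {0, 2, 3, 5}  B2 = {1, 2, 3, 5}  B3 = {1, 2, 3, 4}
Tree: B1–B2, B2–B3
Each bag holds 4 vertices, so the decomposition has width 3, which upper-bounds the treewidth. For the lower bound, the 4 vertices {0, 2, 3, 5} are pairwise adjacent, and any tree decomposition puts a clique entirely inside one bag — forcing width ≥ 3. Combining the bounds, tw(G) = 3.

3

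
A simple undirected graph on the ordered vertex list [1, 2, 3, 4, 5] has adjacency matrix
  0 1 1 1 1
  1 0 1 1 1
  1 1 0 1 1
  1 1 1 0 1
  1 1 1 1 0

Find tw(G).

A width-4 tree decomposition is:
Bags: B1 = {1, 2, 3, 4, 5}
Tree: (single bag)
With just one bag of size 5, the width is 5 − 1 = 4, so tw(G) ≤ 4. For the lower bound, the 5 vertices {1, 2, 3, 4, 5} are pairwise adjacent, and any tree decomposition puts a clique entirely inside one bag — forcing width ≥ 4. Therefore the treewidth is 4.

4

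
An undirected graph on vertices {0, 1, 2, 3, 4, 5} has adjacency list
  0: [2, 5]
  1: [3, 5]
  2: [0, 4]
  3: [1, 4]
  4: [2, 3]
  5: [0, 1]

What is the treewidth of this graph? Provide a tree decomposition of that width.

Treewidth 2.
One optimal decomposition is:
Bags: B1 = {0, 2, 4}  B2 = {0, 3, 4}  B3 = {0, 1, 3}  B4 = {0, 1, 5}
Tree: B1–B2, B2–B3, B3–B4

The largest bag has 3 vertices, giving width 2; this decomposition certifies tw(G) ≤ 2. The edges 0–2–4–3–1–5–0 form a cycle, so G is not a tree and its treewidth is at least 2. Hence tw(G) = 2 exactly.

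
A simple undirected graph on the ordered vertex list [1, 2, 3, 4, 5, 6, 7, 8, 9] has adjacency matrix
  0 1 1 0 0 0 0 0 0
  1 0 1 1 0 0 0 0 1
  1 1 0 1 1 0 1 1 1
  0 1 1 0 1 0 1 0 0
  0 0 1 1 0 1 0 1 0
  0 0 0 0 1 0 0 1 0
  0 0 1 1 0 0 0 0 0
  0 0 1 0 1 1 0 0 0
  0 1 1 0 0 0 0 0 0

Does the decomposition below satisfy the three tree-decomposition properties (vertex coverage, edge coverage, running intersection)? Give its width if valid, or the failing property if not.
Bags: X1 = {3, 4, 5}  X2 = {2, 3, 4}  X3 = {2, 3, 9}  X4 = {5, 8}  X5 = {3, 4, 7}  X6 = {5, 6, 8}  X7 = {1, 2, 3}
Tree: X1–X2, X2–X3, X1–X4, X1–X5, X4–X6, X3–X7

No — edge (3,8) lies in no bag.

A tree decomposition must satisfy three properties: every vertex lies in some bag; for every edge, both endpoints lie together in some bag; and for every vertex, the bags containing it form a connected subtree. Here edge (3,8) lies in no bag, so the decomposition is invalid.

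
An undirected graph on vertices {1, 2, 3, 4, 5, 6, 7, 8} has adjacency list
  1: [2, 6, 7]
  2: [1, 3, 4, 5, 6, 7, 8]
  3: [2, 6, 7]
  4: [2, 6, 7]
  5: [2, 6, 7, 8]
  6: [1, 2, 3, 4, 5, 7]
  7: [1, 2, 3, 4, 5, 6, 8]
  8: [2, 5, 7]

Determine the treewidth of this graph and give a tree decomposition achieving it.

Treewidth 3.
Bags: B1 = {2, 5, 6, 7}  B2 = {2, 4, 6, 7}  B3 = {1, 2, 6, 7}  B4 = {2, 5, 7, 8}  B5 = {2, 3, 6, 7}
Tree: B1–B2, B1–B3, B1–B4, B3–B5

The largest bag has 4 vertices, giving width 3; this decomposition certifies tw(G) ≤ 3. On the other hand G contains the 4-clique {2, 5, 7, 8}. A clique must lie in a single bag of any decomposition, so no decomposition can have width below 3. The upper and lower bounds meet at 3, so that is the treewidth.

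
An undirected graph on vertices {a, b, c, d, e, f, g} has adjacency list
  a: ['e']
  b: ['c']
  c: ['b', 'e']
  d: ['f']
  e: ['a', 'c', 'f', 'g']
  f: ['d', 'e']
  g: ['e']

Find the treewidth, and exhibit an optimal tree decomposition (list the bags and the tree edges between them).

Every bag has size at most 2, so the width is 2 − 1 = 1 and tw(G) ≤ 1. G has an edge, so its treewidth is at least 1. Combining the bounds, tw(G) = 1.

Treewidth 1.
One such decomposition:
Bags: B1 = {c, e}  B2 = {e, f}  B3 = {a, e}  B4 = {d, f}  B5 = {e, g}  B6 = {b, c}
Tree: B1–B2, B2–B3, B2–B4, B1–B5, B1–B6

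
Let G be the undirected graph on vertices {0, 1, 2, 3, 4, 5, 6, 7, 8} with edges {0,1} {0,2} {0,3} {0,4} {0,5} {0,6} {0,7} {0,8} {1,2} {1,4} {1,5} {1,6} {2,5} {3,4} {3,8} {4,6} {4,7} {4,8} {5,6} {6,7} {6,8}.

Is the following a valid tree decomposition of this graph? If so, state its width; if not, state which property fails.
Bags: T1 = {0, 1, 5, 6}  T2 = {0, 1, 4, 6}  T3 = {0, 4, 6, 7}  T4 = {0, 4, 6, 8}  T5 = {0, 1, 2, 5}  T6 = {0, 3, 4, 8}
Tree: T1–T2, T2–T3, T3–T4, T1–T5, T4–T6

Vertex coverage: the bags together contain {0, 1, 2, 3, 4, 5, 6, 7, 8}, the full vertex set. Edge coverage: each edge of G has both endpoints in at least one bag. Running intersection: for every vertex, the bags containing it form a connected subtree. All three properties hold, so this is a valid tree decomposition of width max|bag| − 1 = 3, and hence tw(G) ≤ 3.

Yes; width 3.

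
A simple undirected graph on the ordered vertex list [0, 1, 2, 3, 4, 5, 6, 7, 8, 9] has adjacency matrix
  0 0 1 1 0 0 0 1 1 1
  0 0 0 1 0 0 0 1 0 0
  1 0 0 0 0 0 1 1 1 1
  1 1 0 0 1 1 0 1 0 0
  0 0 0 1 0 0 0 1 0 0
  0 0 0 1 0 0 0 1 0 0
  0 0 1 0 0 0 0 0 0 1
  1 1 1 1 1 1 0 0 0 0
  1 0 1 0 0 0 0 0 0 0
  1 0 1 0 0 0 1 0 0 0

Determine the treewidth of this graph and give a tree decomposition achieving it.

Treewidth 2.
One such decomposition:
Bags: B1 = {2, 6, 9}  B2 = {0, 2, 9}  B3 = {0, 2, 8}  B4 = {0, 2, 7}  B5 = {0, 3, 7}  B6 = {1, 3, 7}  B7 = {3, 4, 7}  B8 = {3, 5, 7}
Tree: B1–B2, B2–B3, B2–B4, B4–B5, B5–B6, B6–B7, B5–B8

Each bag holds 3 vertices, so the decomposition has width 2, which upper-bounds the treewidth. Conversely, {0, 2, 8} is a clique of size 3, and the vertices of any clique must share a bag in every tree decomposition; so some bag has ≥ 3 vertices and tw(G) ≥ 2. Combining the bounds, tw(G) = 2.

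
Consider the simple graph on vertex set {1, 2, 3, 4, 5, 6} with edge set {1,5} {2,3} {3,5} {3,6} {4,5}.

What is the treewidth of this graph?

1

A width-1 tree decomposition is:
Bags: B1 = {3, 5}  B2 = {3, 6}  B3 = {4, 5}  B4 = {2, 3}  B5 = {1, 5}
Tree: B1–B2, B1–B3, B1–B4, B1–B5
Each bag holds 2 vertices, so the decomposition has width 1, which upper-bounds the treewidth. Any graph with an edge has treewidth ≥ 1, and G has the edge 5–3. Combining the bounds, tw(G) = 1.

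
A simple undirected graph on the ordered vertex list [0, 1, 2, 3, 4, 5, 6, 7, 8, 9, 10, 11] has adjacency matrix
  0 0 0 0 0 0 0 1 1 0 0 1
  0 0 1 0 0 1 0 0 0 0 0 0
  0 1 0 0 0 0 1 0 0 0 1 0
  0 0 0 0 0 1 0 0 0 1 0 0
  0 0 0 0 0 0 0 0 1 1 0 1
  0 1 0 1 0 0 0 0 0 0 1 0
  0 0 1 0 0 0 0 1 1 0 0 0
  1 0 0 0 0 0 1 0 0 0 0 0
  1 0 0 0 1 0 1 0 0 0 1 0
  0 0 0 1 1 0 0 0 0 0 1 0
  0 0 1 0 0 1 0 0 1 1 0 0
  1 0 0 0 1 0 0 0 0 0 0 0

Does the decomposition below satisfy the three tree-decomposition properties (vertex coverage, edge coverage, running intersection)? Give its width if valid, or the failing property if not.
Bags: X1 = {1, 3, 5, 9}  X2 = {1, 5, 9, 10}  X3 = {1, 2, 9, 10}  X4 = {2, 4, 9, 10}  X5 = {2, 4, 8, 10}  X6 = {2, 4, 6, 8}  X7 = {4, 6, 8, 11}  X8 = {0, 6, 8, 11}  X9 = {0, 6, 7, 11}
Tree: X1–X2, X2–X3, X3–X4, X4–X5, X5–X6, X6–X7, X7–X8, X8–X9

Every vertex of G appears in some bag (union = {0, 1, 2, 3, 4, 5, 6, 7, 8, 9, 10, 11}); every edge is covered by a bag; and for each vertex v the set of bags containing v is connected in the bag tree. The decomposition is therefore valid. The largest bag has 4 vertices, so the width is 3.

Yes; width 3.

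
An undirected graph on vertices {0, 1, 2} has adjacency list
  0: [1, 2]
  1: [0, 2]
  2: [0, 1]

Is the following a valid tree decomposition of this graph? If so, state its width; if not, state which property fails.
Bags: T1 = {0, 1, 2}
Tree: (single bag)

Yes; width 2.

Every vertex of G appears in some bag (union = {0, 1, 2}); every edge is covered by a bag; and for each vertex v the set of bags containing v is connected in the bag tree. The decomposition is therefore valid. The largest bag has 3 vertices, so the width is 2.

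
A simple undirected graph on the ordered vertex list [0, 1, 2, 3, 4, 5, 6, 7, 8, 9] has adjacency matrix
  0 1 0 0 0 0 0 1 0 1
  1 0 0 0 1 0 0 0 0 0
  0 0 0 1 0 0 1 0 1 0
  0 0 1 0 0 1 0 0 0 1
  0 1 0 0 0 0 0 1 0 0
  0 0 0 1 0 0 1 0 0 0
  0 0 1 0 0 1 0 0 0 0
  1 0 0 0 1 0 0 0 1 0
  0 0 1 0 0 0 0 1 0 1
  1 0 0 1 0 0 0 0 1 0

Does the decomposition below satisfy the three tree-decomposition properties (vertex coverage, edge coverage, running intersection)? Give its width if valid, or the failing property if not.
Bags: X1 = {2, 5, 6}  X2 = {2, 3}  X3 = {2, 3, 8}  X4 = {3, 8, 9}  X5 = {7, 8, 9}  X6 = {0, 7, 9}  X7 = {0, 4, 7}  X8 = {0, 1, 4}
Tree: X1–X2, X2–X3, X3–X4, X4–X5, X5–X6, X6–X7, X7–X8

A tree decomposition must satisfy three properties: every vertex lies in some bag; for every edge, both endpoints lie together in some bag; and for every vertex, the bags containing it form a connected subtree. Here edge (5,3) lies in no bag, so the decomposition is invalid.

No — edge (5,3) lies in no bag.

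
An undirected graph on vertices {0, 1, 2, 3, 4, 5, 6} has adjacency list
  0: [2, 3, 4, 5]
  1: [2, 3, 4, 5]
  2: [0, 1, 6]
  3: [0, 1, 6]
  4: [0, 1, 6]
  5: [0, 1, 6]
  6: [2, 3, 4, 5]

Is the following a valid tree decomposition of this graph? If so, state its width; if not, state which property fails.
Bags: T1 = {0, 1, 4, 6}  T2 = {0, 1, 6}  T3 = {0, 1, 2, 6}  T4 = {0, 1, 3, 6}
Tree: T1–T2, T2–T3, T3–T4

A tree decomposition must satisfy three properties: every vertex lies in some bag; for every edge, both endpoints lie together in some bag; and for every vertex, the bags containing it form a connected subtree. Here vertex 5 appears in no bag, so the decomposition is invalid.

No — vertex 5 appears in no bag.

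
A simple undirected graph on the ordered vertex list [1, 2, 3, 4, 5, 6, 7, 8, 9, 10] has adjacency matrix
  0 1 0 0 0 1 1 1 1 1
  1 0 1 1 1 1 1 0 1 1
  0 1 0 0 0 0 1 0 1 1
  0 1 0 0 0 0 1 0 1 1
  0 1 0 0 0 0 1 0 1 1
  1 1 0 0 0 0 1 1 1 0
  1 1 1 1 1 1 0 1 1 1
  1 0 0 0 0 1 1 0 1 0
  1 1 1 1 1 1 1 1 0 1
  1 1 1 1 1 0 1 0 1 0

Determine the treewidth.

A width-4 tree decomposition is:
Bags: B1 = {1, 2, 7, 9, 10}  B2 = {2, 4, 7, 9, 10}  B3 = {1, 2, 6, 7, 9}  B4 = {2, 3, 7, 9, 10}  B5 = {1, 6, 7, 8, 9}  B6 = {2, 5, 7, 9, 10}
Tree: B1–B2, B1–B3, B1–B4, B3–B5, B2–B6
Each bag holds 5 vertices, so the decomposition has width 4, which upper-bounds the treewidth. On the other hand G contains the 5-clique {1, 6, 7, 8, 9}. A clique must lie in a single bag of any decomposition, so no decomposition can have width below 4. Therefore the treewidth is 4.

4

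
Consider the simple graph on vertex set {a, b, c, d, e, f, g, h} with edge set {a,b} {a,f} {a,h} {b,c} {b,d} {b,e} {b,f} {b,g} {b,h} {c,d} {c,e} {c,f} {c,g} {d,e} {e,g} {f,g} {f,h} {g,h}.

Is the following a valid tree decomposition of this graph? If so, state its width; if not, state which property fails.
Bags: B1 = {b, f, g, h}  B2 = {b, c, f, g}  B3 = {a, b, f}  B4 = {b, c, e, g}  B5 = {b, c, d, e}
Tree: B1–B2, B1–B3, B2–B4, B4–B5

A tree decomposition must satisfy three properties: every vertex lies in some bag; for every edge, both endpoints lie together in some bag; and for every vertex, the bags containing it form a connected subtree. Here edge (h,a) lies in no bag, so the decomposition is invalid.

No — edge (h,a) lies in no bag.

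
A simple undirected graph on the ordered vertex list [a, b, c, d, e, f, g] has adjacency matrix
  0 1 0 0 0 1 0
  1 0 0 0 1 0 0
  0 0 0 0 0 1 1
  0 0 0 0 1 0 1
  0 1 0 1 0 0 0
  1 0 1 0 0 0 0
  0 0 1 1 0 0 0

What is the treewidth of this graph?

A width-2 tree decomposition is:
Bags: B1 = {c, d, g}  B2 = {c, d, f}  B3 = {a, d, f}  B4 = {a, b, d}  B5 = {b, d, e}
Tree: B1–B2, B2–B3, B3–B4, B4–B5
The largest bag has 3 vertices, giving width 2; this decomposition certifies tw(G) ≤ 2. For the lower bound, G contains the cycle d–g–c–f–a–b–e–d, so G is not a forest; only forests have treewidth ≤ 1, hence tw(G) ≥ 2. Therefore the treewidth is 2.

2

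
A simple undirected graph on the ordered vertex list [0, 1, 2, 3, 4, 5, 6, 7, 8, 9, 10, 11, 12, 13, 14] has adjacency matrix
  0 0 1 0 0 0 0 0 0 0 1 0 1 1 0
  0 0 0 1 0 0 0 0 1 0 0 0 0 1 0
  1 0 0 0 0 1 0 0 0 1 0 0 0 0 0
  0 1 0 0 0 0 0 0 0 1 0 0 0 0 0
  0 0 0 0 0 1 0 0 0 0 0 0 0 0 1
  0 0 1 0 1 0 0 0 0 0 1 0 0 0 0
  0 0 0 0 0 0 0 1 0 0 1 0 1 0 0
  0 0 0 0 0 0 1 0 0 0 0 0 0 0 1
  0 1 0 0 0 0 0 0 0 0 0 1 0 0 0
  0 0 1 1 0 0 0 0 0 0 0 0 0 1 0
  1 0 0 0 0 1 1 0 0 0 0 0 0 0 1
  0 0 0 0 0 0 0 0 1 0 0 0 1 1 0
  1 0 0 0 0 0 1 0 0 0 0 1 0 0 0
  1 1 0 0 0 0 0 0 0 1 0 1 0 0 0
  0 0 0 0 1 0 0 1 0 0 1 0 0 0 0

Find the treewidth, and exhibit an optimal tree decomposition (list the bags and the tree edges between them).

Treewidth 3.
One optimal decomposition is:
Bags: B1 = {1, 3, 8, 11}  B2 = {1, 3, 11, 13}  B3 = {3, 9, 11, 13}  B4 = {9, 11, 12, 13}  B5 = {0, 9, 12, 13}  B6 = {0, 2, 9, 12}  B7 = {0, 2, 6, 12}  B8 = {0, 2, 6, 10}  B9 = {2, 5, 6, 10}  B10 = {5, 6, 7, 10}  B11 = {5, 7, 10, 14}  B12 = {4, 5, 7, 14}
Tree: B1–B2, B2–B3, B3–B4, B4–B5, B5–B6, B6–B7, B7–B8, B8–B9, B9–B10, B10–B11, B11–B12

Each bag holds 4 vertices, so the decomposition has width 3, which upper-bounds the treewidth. For the lower bound: the 4 vertex sets {1,3,8}, {11}, {13}, {0,2,9,12} are disjoint, each induces a connected subgraph, and every pair is joined by at least one edge of G. Contracting each set to a single vertex therefore yields K_{4} as a minor, and since treewidth is minor-monotone, tw(G) ≥ tw(K_{4}) = 3. Combining the bounds, tw(G) = 3.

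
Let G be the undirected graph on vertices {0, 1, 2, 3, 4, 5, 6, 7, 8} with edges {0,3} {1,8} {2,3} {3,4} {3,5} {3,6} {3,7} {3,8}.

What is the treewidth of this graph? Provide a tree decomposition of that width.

Every bag has size at most 2, so the width is 2 − 1 = 1 and tw(G) ≤ 1. Any graph with an edge has treewidth ≥ 1, and G has the edge 5–3. The upper and lower bounds meet at 1, so that is the treewidth.

Treewidth 1.
One such decomposition:
Bags: B1 = {3, 5}  B2 = {3, 4}  B3 = {2, 3}  B4 = {0, 3}  B5 = {3, 8}  B6 = {3, 6}  B7 = {1, 8}  B8 = {3, 7}
Tree: B1–B2, B2–B3, B2–B4, B2–B5, B5–B6, B5–B7, B6–B8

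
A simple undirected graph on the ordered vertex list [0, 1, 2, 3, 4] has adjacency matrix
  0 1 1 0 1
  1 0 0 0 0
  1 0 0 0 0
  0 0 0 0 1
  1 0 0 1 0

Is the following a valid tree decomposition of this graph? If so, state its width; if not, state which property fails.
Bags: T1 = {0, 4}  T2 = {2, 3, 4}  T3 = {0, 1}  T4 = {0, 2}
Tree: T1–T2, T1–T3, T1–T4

A tree decomposition must satisfy three properties: every vertex lies in some bag; for every edge, both endpoints lie together in some bag; and for every vertex, the bags containing it form a connected subtree. Here bags containing vertex 2 are not connected in the tree, so the decomposition is invalid.

No — bags containing vertex 2 are not connected in the tree.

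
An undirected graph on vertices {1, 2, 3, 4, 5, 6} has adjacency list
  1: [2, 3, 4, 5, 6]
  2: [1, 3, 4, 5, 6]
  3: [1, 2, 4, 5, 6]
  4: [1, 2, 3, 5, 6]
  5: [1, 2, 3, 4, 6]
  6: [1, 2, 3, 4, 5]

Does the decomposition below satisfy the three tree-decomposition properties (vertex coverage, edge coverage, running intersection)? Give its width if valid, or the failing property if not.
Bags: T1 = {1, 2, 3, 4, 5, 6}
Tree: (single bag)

Checking the three conditions: (i) the bags cover all of {1, 2, 3, 4, 5, 6}; (ii) for each edge, some bag contains both endpoints; (iii) the bags containing any fixed vertex form a subtree. All hold, so the decomposition is valid with width 6 − 1 = 5.

Yes; width 5.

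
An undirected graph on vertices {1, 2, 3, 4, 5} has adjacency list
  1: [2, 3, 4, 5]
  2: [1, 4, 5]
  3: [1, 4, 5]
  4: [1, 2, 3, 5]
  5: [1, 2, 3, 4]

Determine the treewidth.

A width-3 tree decomposition is:
Bags: B1 = {1, 3, 4, 5}  B2 = {1, 2, 4, 5}
Tree: B1–B2
Each bag holds 4 vertices, so the decomposition has width 3, which upper-bounds the treewidth. Conversely, {1, 2, 4, 5} is a clique of size 4, and the vertices of any clique must share a bag in every tree decomposition; so some bag has ≥ 4 vertices and tw(G) ≥ 3. Combining the bounds, tw(G) = 3.

3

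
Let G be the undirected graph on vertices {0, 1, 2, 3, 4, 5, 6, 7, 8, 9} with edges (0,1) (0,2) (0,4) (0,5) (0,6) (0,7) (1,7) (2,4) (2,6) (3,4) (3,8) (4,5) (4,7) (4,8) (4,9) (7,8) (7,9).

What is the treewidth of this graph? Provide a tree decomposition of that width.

Treewidth 2.
One such decomposition:
Bags: B1 = {4, 7, 8}  B2 = {0, 4, 7}  B3 = {0, 2, 4}  B4 = {0, 2, 6}  B5 = {3, 4, 8}  B6 = {4, 7, 9}  B7 = {0, 4, 5}  B8 = {0, 1, 7}
Tree: B1–B2, B2–B3, B3–B4, B1–B5, B2–B6, B2–B7, B2–B8

Each bag holds 3 vertices, so the decomposition has width 2, which upper-bounds the treewidth. Conversely, {0, 1, 7} is a clique of size 3, and the vertices of any clique must share a bag in every tree decomposition; so some bag has ≥ 3 vertices and tw(G) ≥ 2. Hence tw(G) = 2 exactly.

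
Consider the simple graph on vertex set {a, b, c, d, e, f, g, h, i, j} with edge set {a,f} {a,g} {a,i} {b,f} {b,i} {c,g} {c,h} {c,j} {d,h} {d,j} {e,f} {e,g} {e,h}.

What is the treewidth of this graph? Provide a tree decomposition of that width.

Treewidth 2.
Bags: B1 = {b, f, i}  B2 = {a, f, i}  B3 = {a, e, f}  B4 = {a, e, g}  B5 = {e, g, h}  B6 = {c, g, h}  B7 = {c, d, h}  B8 = {c, d, j}
Tree: B1–B2, B2–B3, B3–B4, B4–B5, B5–B6, B6–B7, B7–B8

Every bag has size at most 3, so the width is 3 − 1 = 2 and tw(G) ≤ 2. For the lower bound, G contains the cycle b–i–a–f–b, so G is not a forest; only forests have treewidth ≤ 1, hence tw(G) ≥ 2. Therefore the treewidth is 2.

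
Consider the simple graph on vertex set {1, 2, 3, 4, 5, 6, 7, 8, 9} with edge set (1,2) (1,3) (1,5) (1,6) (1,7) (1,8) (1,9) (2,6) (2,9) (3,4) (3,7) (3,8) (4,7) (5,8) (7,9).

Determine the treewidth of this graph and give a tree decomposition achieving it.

The largest bag has 3 vertices, giving width 2; this decomposition certifies tw(G) ≤ 2. On the other hand G contains the 3-clique {1, 2, 9}. A clique must lie in a single bag of any decomposition, so no decomposition can have width below 2. Combining the bounds, tw(G) = 2.

Treewidth 2.
One optimal decomposition is:
Bags: B1 = {1, 3, 8}  B2 = {1, 3, 7}  B3 = {1, 7, 9}  B4 = {1, 2, 9}  B5 = {3, 4, 7}  B6 = {1, 2, 6}  B7 = {1, 5, 8}
Tree: B1–B2, B2–B3, B3–B4, B2–B5, B4–B6, B1–B7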